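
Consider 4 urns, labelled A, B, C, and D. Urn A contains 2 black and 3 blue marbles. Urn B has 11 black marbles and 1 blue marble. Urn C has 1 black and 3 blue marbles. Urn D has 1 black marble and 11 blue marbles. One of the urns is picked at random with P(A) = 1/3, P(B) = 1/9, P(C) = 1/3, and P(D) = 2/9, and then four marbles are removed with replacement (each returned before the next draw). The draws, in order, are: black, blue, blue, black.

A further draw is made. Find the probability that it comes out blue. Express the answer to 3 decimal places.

0.656

For each hypothesis, P(data | H) works out to: P(data | urn A) = (2/5)(3/5)(3/5)(2/5) = 0.0576; P(data | urn B) = (11/12)(1/12)(1/12)(11/12) = 0.0058353; P(data | urn C) = (1/4)(3/4)(3/4)(1/4) = 0.035156; P(data | urn D) = (1/12)(11/12)(11/12)(1/12) = 0.0058353.
Multiplying each by its prior: 1/3 · 0.0576 = 0.0192, 1/9 · 0.0058353 = 0.00064836, 1/3 · 0.035156 = 0.011719, 2/9 · 0.0058353 = 0.0012967; these sum to 0.032864.
The posterior is then P(urn A | data) = 0.58423, P(urn B | data) = 0.019729, P(urn C | data) = 0.35658, P(urn D | data) = 0.039458.
Averaging over the posterior, P(blue next | data) = (3/5)(0.58423) + (1/12)(0.019729) + (3/4)(0.35658) + (11/12)(0.039458) = 0.65579.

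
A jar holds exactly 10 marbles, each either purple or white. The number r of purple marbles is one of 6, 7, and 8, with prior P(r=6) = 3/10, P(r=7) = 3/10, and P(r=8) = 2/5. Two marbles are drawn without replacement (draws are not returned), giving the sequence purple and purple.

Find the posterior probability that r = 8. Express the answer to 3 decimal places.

The likelihood of the observed sequence under each hypothesis: P(data | r = 6) = (6/10)(5/9) = 1/3; P(data | r = 7) = (7/10)(6/9) = 7/15; P(data | r = 8) = (8/10)(7/9) = 28/45.
Multiplying each by its prior: 3/10 · 1/3 = 1/10, 3/10 · 7/15 = 7/50, 2/5 · 28/45 = 56/225; these sum to 22/45.
Hence P(r = 8 | data) = (56/225) / (22/45) = 28/55.

0.509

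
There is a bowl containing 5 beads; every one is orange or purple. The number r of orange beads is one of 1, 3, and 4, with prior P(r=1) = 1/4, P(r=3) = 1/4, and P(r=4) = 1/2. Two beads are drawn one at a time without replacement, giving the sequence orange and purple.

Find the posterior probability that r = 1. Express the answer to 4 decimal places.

0.2222

Under each hypothesis, the probability of the observed sequence is: P(data | r = 1) = (1/5)(4/4) = 1/5; P(data | r = 3) = (3/5)(2/4) = 3/10; P(data | r = 4) = (4/5)(1/4) = 1/5.
Multiplying each by its prior: 1/4 · 1/5 = 1/20, 1/4 · 3/10 = 3/40, 1/2 · 1/5 = 1/10; these sum to 9/40.
So P(r = 1 | data) = (1/20) / (9/40) = 2/9.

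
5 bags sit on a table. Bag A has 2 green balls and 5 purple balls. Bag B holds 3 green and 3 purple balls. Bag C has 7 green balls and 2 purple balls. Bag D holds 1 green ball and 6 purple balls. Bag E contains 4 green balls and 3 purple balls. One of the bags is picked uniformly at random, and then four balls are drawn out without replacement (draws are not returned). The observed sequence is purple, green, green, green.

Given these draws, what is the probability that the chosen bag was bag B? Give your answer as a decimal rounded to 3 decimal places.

0.182

The likelihood of the observed sequence under each hypothesis: P(data | bag A) = (5/7)(2/6)(1/5)(0/4) = 0; P(data | bag B) = (3/6)(3/5)(2/4)(1/3) = 0.05; P(data | bag C) = (2/9)(7/8)(6/7)(5/6) = 0.13889; P(data | bag D) = (6/7)(1/6)(0/5) = 0; P(data | bag E) = (3/7)(4/6)(3/5)(2/4) = 0.085714.
The prior-weighted likelihoods are 1/5 · 0 = 0, 1/5 · 0.05 = 0.01, 1/5 · 0.13889 = 0.027778, 1/5 · 0 = 0, 1/5 · 0.085714 = 0.017143; with total 0.054921.
By Bayes' rule, P(bag B | data) = (0.01) / (0.054921) = 0.18208.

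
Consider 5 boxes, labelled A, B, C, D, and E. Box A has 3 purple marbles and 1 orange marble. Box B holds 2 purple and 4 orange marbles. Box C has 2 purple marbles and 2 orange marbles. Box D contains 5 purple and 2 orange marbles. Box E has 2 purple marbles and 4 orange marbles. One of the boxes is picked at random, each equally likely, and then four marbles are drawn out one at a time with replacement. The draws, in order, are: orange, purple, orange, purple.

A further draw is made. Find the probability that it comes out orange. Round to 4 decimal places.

0.4947

The likelihood of the observed sequence under each hypothesis: P(data | box A) = (1/4)(3/4)(1/4)(3/4) = 0.035156; P(data | box B) = (4/6)(2/6)(4/6)(2/6) = 0.049383; P(data | box C) = (2/4)(2/4)(2/4)(2/4) = 0.0625; P(data | box D) = (2/7)(5/7)(2/7)(5/7) = 0.041649; P(data | box E) = (4/6)(2/6)(4/6)(2/6) = 0.049383.
Weighting by the prior gives 1/5 · 0.035156 = 0.0070313, 1/5 · 0.049383 = 0.0098765, 1/5 · 0.0625 = 0.0125, 1/5 · 0.041649 = 0.0083299, 1/5 · 0.049383 = 0.0098765; these sum to 0.047614.
Normalising, the posterior is P(box A | data) = 0.14767, P(box B | data) = 0.20743, P(box C | data) = 0.26253, P(box D | data) = 0.17494, P(box E | data) = 0.20743.
The predictive probability is P(orange next | data) = (1/4)(0.14767) + (2/3)(0.20743) + (1/2)(0.26253) + (2/7)(0.17494) + (2/3)(0.20743) = 0.49474.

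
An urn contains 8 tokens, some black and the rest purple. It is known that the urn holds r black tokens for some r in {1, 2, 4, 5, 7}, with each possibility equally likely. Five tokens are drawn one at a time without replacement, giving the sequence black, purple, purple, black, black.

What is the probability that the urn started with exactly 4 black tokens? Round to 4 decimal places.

For each hypothesis, P(data | H) works out to: P(data | r = 1) = (1/8)(7/7)(6/6)(0/5) = 0; P(data | r = 2) = (2/8)(6/7)(5/6)(1/5)(0/4) = 0; P(data | r = 4) = (4/8)(4/7)(3/6)(3/5)(2/4) = 0.042857; P(data | r = 5) = (5/8)(3/7)(2/6)(4/5)(3/4) = 0.053571; P(data | r = 7) = (7/8)(1/7)(0/6) = 0.
Weighting by the prior gives 1/5 · 0 = 0, 1/5 · 0 = 0, 1/5 · 0.042857 = 0.0085714, 1/5 · 0.053571 = 0.010714, 1/5 · 0 = 0; summing to 0.019286.
Hence P(r = 4 | data) = (0.0085714) / (0.019286) = 0.44444.

0.4444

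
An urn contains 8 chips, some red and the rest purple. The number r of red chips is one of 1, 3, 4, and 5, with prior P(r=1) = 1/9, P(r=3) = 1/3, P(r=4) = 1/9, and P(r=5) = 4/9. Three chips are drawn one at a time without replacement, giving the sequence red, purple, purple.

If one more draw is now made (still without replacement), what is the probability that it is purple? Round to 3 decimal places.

0.495

Compute the likelihood of the observed sequence for each case: P(data | r = 1) = (1/8)(7/7)(6/6) = 1/8; P(data | r = 3) = (3/8)(5/7)(4/6) = 5/28; P(data | r = 4) = (4/8)(4/7)(3/6) = 1/7; P(data | r = 5) = (5/8)(3/7)(2/6) = 5/56.
The prior-weighted likelihoods are 1/9 · 1/8 = 1/72, 1/3 · 5/28 = 5/84, 1/9 · 1/7 = 1/63, 4/9 · 5/56 = 5/126; with total 65/504.
Dividing through by the total gives posterior P(r = 1 | data) = 7/65, P(r = 3 | data) = 6/13, P(r = 4 | data) = 8/65, P(r = 5 | data) = 4/13.
The predictive probability is P(purple next | data) = (1)(7/65) + (3/5)(6/13) + (2/5)(8/65) + (1/5)(4/13) = 161/325.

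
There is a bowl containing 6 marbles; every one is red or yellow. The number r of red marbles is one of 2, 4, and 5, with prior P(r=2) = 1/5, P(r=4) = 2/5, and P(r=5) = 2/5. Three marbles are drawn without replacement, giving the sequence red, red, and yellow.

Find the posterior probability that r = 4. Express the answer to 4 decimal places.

The likelihood of the observed sequence under each hypothesis: P(data | r = 2) = (2/6)(1/5)(4/4) = 1/15; P(data | r = 4) = (4/6)(3/5)(2/4) = 1/5; P(data | r = 5) = (5/6)(4/5)(1/4) = 1/6.
The prior-weighted likelihoods are 1/5 · 1/15 = 1/75, 2/5 · 1/5 = 2/25, 2/5 · 1/6 = 1/15; these sum to 4/25.
Therefore the posterior P(r = 4 | data) = (2/25) / (4/25) = 1/2.

0.5000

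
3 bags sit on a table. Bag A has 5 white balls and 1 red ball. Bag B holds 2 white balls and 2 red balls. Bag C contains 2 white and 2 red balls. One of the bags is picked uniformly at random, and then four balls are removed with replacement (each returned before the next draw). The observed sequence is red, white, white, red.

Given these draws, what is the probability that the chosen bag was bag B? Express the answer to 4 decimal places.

Compute the likelihood of the observed sequence for each case: P(data | bag A) = (1/6)(5/6)(5/6)(1/6) = 0.01929; P(data | bag B) = (2/4)(2/4)(2/4)(2/4) = 0.0625; P(data | bag C) = (2/4)(2/4)(2/4)(2/4) = 0.0625.
The prior-weighted likelihoods are 1/3 · 0.01929 = 0.00643, 1/3 · 0.0625 = 0.020833, 1/3 · 0.0625 = 0.020833; summing to 0.048097.
By Bayes' rule, P(bag B | data) = (0.020833) / (0.048097) = 0.43316.

0.4332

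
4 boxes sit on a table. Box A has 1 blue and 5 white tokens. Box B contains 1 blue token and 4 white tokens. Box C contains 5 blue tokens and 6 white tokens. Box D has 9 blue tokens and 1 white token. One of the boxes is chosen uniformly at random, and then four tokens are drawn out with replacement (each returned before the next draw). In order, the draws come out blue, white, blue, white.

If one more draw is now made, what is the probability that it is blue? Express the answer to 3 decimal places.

Under each hypothesis, the probability of the observed sequence is: P(data | box A) = (1/6)(5/6)(1/6)(5/6) = 0.01929; P(data | box B) = (1/5)(4/5)(1/5)(4/5) = 0.0256; P(data | box C) = (5/11)(6/11)(5/11)(6/11) = 0.061471; P(data | box D) = (9/10)(1/10)(9/10)(1/10) = 0.0081.
The prior-weighted likelihoods are 1/4 · 0.01929 = 0.0048225, 1/4 · 0.0256 = 0.0064, 1/4 · 0.061471 = 0.015368, 1/4 · 0.0081 = 0.002025; with total 0.028615.
Normalising, the posterior is P(box A | data) = 0.16853, P(box B | data) = 0.22366, P(box C | data) = 0.53705, P(box D | data) = 0.070766.
So P(blue next | data) = Σ P(blue next | H) P(H | data) = (1/6)(0.16853) + (1/5)(0.22366) + (5/11)(0.53705) + (9/10)(0.070766) = 0.38062.

0.381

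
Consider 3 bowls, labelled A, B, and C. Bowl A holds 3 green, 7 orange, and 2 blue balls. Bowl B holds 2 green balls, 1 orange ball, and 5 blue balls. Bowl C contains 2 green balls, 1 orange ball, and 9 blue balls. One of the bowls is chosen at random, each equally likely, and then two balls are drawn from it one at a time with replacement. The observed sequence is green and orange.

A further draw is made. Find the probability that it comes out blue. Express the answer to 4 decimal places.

0.2841

Under each hypothesis, the probability of the observed sequence is: P(data | bowl A) = (3/12)(7/12) = 7/48; P(data | bowl B) = (2/8)(1/8) = 1/32; P(data | bowl C) = (2/12)(1/12) = 1/72.
Weighting by the prior gives 1/3 · 7/48 = 7/144, 1/3 · 1/32 = 1/96, 1/3 · 1/72 = 1/216; summing to 55/864.
Normalising, the posterior is P(bowl A | data) = 42/55, P(bowl B | data) = 9/55, P(bowl C | data) = 4/55.
Averaging over the posterior, P(blue next | data) = (1/6)(42/55) + (5/8)(9/55) + (3/4)(4/55) = 25/88.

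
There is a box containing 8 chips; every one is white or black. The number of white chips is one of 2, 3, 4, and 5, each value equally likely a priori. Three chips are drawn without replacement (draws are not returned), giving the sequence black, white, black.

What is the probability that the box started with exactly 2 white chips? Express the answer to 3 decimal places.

0.303

Under each hypothesis, the probability of the observed sequence is: P(data | r = 2) = (6/8)(2/7)(5/6) = 5/28; P(data | r = 3) = (5/8)(3/7)(4/6) = 5/28; P(data | r = 4) = (4/8)(4/7)(3/6) = 1/7; P(data | r = 5) = (3/8)(5/7)(2/6) = 5/56.
The prior-weighted likelihoods are 1/4 · 5/28 = 5/112, 1/4 · 5/28 = 5/112, 1/4 · 1/7 = 1/28, 1/4 · 5/56 = 5/224; summing to 33/224.
Hence P(r = 2 | data) = (5/112) / (33/224) = 10/33.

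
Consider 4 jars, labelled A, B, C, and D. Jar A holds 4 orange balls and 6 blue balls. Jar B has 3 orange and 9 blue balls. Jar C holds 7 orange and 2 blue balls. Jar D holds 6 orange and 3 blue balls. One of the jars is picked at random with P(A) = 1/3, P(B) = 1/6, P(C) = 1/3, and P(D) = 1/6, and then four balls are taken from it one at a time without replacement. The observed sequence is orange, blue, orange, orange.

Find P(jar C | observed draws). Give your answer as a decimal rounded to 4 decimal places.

Under each hypothesis, the probability of the observed sequence is: P(data | jar A) = (4/10)(6/9)(3/8)(2/7) = 0.028571; P(data | jar B) = (3/12)(9/11)(2/10)(1/9) = 0.0045455; P(data | jar C) = (7/9)(2/8)(6/7)(5/6) = 0.13889; P(data | jar D) = (6/9)(3/8)(5/7)(4/6) = 0.11905.
Weighting by the prior gives 1/3 · 0.028571 = 0.0095238, 1/6 · 0.0045455 = 0.00075758, 1/3 · 0.13889 = 0.046296, 1/6 · 0.11905 = 0.019841; these sum to 0.076419.
So P(jar C | data) = (0.046296) / (0.076419) = 0.60582.

0.6058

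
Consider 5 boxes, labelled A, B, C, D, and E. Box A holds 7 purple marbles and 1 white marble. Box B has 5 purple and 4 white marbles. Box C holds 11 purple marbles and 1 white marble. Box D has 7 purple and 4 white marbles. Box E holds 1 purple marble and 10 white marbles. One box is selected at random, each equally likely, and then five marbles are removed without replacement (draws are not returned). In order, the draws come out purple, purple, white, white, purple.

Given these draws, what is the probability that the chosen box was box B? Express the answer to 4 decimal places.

0.5116

The likelihood of the observed sequence under each hypothesis: P(data | box A) = (7/8)(6/7)(1/6)(0/5) = 0; P(data | box B) = (5/9)(4/8)(4/7)(3/6)(3/5) = 0.047619; P(data | box C) = (11/12)(10/11)(1/10)(0/9) = 0; P(data | box D) = (7/11)(6/10)(4/9)(3/8)(5/7) = 0.045455; P(data | box E) = (1/11)(0/10) = 0.
Multiplying each by its prior: 1/5 · 0 = 0, 1/5 · 0.047619 = 0.0095238, 1/5 · 0 = 0, 1/5 · 0.045455 = 0.0090909, 1/5 · 0 = 0; these sum to 0.018615.
Hence P(box B | data) = (0.0095238) / (0.018615) = 0.51163.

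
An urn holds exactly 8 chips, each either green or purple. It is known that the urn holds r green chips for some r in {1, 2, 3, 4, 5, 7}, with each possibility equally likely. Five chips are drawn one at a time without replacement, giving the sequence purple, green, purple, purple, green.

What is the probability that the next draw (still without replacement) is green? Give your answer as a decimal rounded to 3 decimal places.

Compute the likelihood of the observed sequence for each case: P(data | r = 1) = (7/8)(1/7)(6/6)(5/5)(0/4) = 0; P(data | r = 2) = (6/8)(2/7)(5/6)(4/5)(1/4) = 1/28; P(data | r = 3) = (5/8)(3/7)(4/6)(3/5)(2/4) = 3/56; P(data | r = 4) = (4/8)(4/7)(3/6)(2/5)(3/4) = 3/70; P(data | r = 5) = (3/8)(5/7)(2/6)(1/5)(4/4) = 1/56; P(data | r = 7) = (1/8)(7/7)(0/6) = 0.
Weighting by the prior gives 1/6 · 0 = 0, 1/6 · 1/28 = 1/168, 1/6 · 3/56 = 1/112, 1/6 · 3/70 = 1/140, 1/6 · 1/56 = 1/336, 1/6 · 0 = 0; with total 1/40.
The posterior is then P(r = 1 | data) = 0, P(r = 2 | data) = 5/21, P(r = 3 | data) = 5/14, P(r = 4 | data) = 2/7, P(r = 5 | data) = 5/42, P(r = 7 | data) = 0.
The predictive probability is P(green next | data) = (0)(5/21) + (1/3)(5/14) + (2/3)(2/7) + (1)(5/42) = 3/7.

0.429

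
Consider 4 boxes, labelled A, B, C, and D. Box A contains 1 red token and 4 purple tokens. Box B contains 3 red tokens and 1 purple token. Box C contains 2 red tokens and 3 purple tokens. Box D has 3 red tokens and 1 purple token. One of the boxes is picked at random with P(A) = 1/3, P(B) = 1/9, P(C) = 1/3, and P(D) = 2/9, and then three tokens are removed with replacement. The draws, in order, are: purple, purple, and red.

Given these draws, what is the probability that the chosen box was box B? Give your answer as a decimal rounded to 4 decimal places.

The likelihood of the observed sequence under each hypothesis: P(data | box A) = (4/5)(4/5)(1/5) = 0.128; P(data | box B) = (1/4)(1/4)(3/4) = 0.046875; P(data | box C) = (3/5)(3/5)(2/5) = 0.144; P(data | box D) = (1/4)(1/4)(3/4) = 0.046875.
Multiplying each by its prior: 1/3 · 0.128 = 0.042667, 1/9 · 0.046875 = 0.0052083, 1/3 · 0.144 = 0.048, 2/9 · 0.046875 = 0.010417; these sum to 0.10629.
Therefore the posterior P(box B | data) = (0.0052083) / (0.10629) = 0.049.

0.0490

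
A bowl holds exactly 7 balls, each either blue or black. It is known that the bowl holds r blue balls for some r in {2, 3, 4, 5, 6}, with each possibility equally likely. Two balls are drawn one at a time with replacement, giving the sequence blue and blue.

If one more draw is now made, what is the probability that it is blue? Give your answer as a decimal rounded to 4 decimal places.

Compute the likelihood of the observed sequence for each case: P(data | r = 2) = (2/7)(2/7) = 4/49; P(data | r = 3) = (3/7)(3/7) = 9/49; P(data | r = 4) = (4/7)(4/7) = 16/49; P(data | r = 5) = (5/7)(5/7) = 25/49; P(data | r = 6) = (6/7)(6/7) = 36/49.
Multiplying each by its prior: 1/5 · 4/49 = 4/245, 1/5 · 9/49 = 9/245, 1/5 · 16/49 = 16/245, 1/5 · 25/49 = 5/49, 1/5 · 36/49 = 36/245; with total 18/49.
Normalising, the posterior is P(r = 2 | data) = 2/45, P(r = 3 | data) = 1/10, P(r = 4 | data) = 8/45, P(r = 5 | data) = 5/18, P(r = 6 | data) = 2/5.
Averaging over the posterior, P(blue next | data) = (2/7)(2/45) + (3/7)(1/10) + (4/7)(8/45) + (5/7)(5/18) + (6/7)(2/5) = 44/63.

0.6984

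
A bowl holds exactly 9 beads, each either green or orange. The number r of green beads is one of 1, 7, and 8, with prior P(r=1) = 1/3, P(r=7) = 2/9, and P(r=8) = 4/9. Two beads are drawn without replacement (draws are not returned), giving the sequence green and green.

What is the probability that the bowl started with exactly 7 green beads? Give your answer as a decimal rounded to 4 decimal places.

For each hypothesis, P(data | H) works out to: P(data | r = 1) = (1/9)(0/8) = 0; P(data | r = 7) = (7/9)(6/8) = 7/12; P(data | r = 8) = (8/9)(7/8) = 7/9.
The prior-weighted likelihoods are 1/3 · 0 = 0, 2/9 · 7/12 = 7/54, 4/9 · 7/9 = 28/81; with total 77/162.
Therefore the posterior P(r = 7 | data) = (7/54) / (77/162) = 3/11.

0.2727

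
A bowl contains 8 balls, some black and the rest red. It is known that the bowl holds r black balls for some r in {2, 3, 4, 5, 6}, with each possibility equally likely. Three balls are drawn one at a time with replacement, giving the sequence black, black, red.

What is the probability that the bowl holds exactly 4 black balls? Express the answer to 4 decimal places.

0.2286

For each hypothesis, P(data | H) works out to: P(data | r = 2) = (2/8)(2/8)(6/8) = 3/64; P(data | r = 3) = (3/8)(3/8)(5/8) = 45/512; P(data | r = 4) = (4/8)(4/8)(4/8) = 1/8; P(data | r = 5) = (5/8)(5/8)(3/8) = 75/512; P(data | r = 6) = (6/8)(6/8)(2/8) = 9/64.
The prior-weighted likelihoods are 1/5 · 3/64 = 3/320, 1/5 · 45/512 = 9/512, 1/5 · 1/8 = 1/40, 1/5 · 75/512 = 15/512, 1/5 · 9/64 = 9/320; with total 7/64.
By Bayes' rule, P(r = 4 | data) = (1/40) / (7/64) = 8/35.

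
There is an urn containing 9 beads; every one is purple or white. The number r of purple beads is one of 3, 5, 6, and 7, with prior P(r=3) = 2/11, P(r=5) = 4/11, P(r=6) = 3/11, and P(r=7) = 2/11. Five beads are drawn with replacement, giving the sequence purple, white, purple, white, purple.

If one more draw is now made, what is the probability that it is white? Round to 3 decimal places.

The likelihood of the observed sequence under each hypothesis: P(data | r = 3) = (3/9)(6/9)(3/9)(6/9)(3/9) = 0.016461; P(data | r = 5) = (5/9)(4/9)(5/9)(4/9)(5/9) = 0.03387; P(data | r = 6) = (6/9)(3/9)(6/9)(3/9)(6/9) = 0.032922; P(data | r = 7) = (7/9)(2/9)(7/9)(2/9)(7/9) = 0.023235.
Multiplying each by its prior: 2/11 · 0.016461 = 0.0029929, 4/11 · 0.03387 = 0.012316, 3/11 · 0.032922 = 0.0089787, 2/11 · 0.023235 = 0.0042245; summing to 0.028513.
Normalising, the posterior is P(r = 3 | data) = 0.10497, P(r = 5 | data) = 0.43197, P(r = 6 | data) = 0.3149, P(r = 7 | data) = 0.14816.
The predictive probability is P(white next | data) = (2/3)(0.10497) + (4/9)(0.43197) + (1/3)(0.3149) + (2/9)(0.14816) = 0.39986.

0.400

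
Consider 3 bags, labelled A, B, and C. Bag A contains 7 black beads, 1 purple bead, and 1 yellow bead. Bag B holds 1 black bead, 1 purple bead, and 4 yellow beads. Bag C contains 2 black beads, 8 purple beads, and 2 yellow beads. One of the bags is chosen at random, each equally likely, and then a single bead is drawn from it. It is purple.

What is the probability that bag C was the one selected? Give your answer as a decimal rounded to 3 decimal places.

0.706

Compute the likelihood of this draw for each case: P(data | bag A) = (1/9) = 1/9; P(data | bag B) = (1/6) = 1/6; P(data | bag C) = (8/12) = 2/3.
Multiplying each by its prior: 1/3 · 1/9 = 1/27, 1/3 · 1/6 = 1/18, 1/3 · 2/3 = 2/9; these sum to 17/54.
Hence P(bag C | data) = (2/9) / (17/54) = 12/17.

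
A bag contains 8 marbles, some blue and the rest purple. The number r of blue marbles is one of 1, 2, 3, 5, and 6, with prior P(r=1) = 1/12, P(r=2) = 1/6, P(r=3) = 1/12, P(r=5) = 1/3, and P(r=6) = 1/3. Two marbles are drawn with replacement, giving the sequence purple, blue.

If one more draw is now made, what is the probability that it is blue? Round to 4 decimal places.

0.5584

For each hypothesis, P(data | H) works out to: P(data | r = 1) = (7/8)(1/8) = 7/64; P(data | r = 2) = (6/8)(2/8) = 3/16; P(data | r = 3) = (5/8)(3/8) = 15/64; P(data | r = 5) = (3/8)(5/8) = 15/64; P(data | r = 6) = (2/8)(6/8) = 3/16.
Multiplying each by its prior: 1/12 · 7/64 = 7/768, 1/6 · 3/16 = 1/32, 1/12 · 15/64 = 5/256, 1/3 · 15/64 = 5/64, 1/3 · 3/16 = 1/16; with total 77/384.
Normalising, the posterior is P(r = 1 | data) = 1/22, P(r = 2 | data) = 12/77, P(r = 3 | data) = 15/154, P(r = 5 | data) = 30/77, P(r = 6 | data) = 24/77.
So P(blue next | data) = Σ P(blue next | H) P(H | data) = (1/8)(1/22) + (1/4)(12/77) + (3/8)(15/154) + (5/8)(30/77) + (3/4)(24/77) = 43/77.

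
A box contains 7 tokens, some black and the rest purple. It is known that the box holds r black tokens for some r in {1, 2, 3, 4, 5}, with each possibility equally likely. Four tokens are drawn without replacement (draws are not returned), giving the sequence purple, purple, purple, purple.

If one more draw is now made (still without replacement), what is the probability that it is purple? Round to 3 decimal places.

0.556

The likelihood of the observed sequence under each hypothesis: P(data | r = 1) = (6/7)(5/6)(4/5)(3/4) = 3/7; P(data | r = 2) = (5/7)(4/6)(3/5)(2/4) = 1/7; P(data | r = 3) = (4/7)(3/6)(2/5)(1/4) = 1/35; P(data | r = 4) = (3/7)(2/6)(1/5)(0/4) = 0; P(data | r = 5) = (2/7)(1/6)(0/5) = 0.
Weighting by the prior gives 1/5 · 3/7 = 3/35, 1/5 · 1/7 = 1/35, 1/5 · 1/35 = 1/175, 1/5 · 0 = 0, 1/5 · 0 = 0; with total 3/25.
The posterior is then P(r = 1 | data) = 5/7, P(r = 2 | data) = 5/21, P(r = 3 | data) = 1/21, P(r = 4 | data) = 0, P(r = 5 | data) = 0.
Averaging over the posterior, P(purple next | data) = (2/3)(5/7) + (1/3)(5/21) + (0)(1/21) = 5/9.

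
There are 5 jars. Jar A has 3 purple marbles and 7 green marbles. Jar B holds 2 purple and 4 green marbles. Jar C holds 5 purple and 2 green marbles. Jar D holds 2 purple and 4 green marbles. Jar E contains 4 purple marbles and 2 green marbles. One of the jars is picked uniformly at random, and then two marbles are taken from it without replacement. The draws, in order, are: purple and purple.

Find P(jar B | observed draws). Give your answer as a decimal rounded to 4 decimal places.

Under each hypothesis, the probability of the observed sequence is: P(data | jar A) = (3/10)(2/9) = 1/15; P(data | jar B) = (2/6)(1/5) = 1/15; P(data | jar C) = (5/7)(4/6) = 10/21; P(data | jar D) = (2/6)(1/5) = 1/15; P(data | jar E) = (4/6)(3/5) = 2/5.
Weighting by the prior gives 1/5 · 1/15 = 1/75, 1/5 · 1/15 = 1/75, 1/5 · 10/21 = 2/21, 1/5 · 1/15 = 1/75, 1/5 · 2/5 = 2/25; with total 113/525.
Therefore the posterior P(jar B | data) = (1/75) / (113/525) = 7/113.

0.0619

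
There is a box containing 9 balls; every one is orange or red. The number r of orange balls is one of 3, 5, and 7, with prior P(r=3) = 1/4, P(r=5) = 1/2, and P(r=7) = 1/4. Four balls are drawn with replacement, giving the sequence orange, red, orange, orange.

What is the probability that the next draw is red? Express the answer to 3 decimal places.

For each hypothesis, P(data | H) works out to: P(data | r = 3) = (3/9)(6/9)(3/9)(3/9) = 0.024691; P(data | r = 5) = (5/9)(4/9)(5/9)(5/9) = 0.076208; P(data | r = 7) = (7/9)(2/9)(7/9)(7/9) = 0.10456.
The prior-weighted likelihoods are 1/4 · 0.024691 = 0.0061728, 1/2 · 0.076208 = 0.038104, 1/4 · 0.10456 = 0.026139; these sum to 0.070416.
Dividing through by the total gives posterior P(r = 3 | data) = 0.087662, P(r = 5 | data) = 0.54113, P(r = 7 | data) = 0.37121.
Averaging over the posterior, P(red next | data) = (2/3)(0.087662) + (4/9)(0.54113) + (2/9)(0.37121) = 0.38143.

0.381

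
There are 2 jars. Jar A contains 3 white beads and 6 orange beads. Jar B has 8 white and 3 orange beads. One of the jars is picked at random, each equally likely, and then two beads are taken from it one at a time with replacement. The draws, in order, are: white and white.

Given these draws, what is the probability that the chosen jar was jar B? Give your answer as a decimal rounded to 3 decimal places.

The likelihood of the observed sequence under each hypothesis: P(data | jar A) = (3/9)(3/9) = 0.11111; P(data | jar B) = (8/11)(8/11) = 0.52893.
Multiplying each by its prior: 1/2 · 0.11111 = 0.055556, 1/2 · 0.52893 = 0.26446; summing to 0.32002.
Hence P(jar B | data) = (0.26446) / (0.32002) = 0.8264.

0.826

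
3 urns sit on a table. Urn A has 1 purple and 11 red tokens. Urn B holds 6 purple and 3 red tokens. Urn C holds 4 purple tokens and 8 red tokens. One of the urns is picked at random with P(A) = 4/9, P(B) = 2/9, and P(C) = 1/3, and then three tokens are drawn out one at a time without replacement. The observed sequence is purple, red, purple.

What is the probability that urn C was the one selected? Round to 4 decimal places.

Under each hypothesis, the probability of the observed sequence is: P(data | urn A) = (1/12)(11/11)(0/10) = 0; P(data | urn B) = (6/9)(3/8)(5/7) = 0.17857; P(data | urn C) = (4/12)(8/11)(3/10) = 0.072727.
The prior-weighted likelihoods are 4/9 · 0 = 0, 2/9 · 0.17857 = 0.039683, 1/3 · 0.072727 = 0.024242; these sum to 0.063925.
Hence P(urn C | data) = (0.024242) / (0.063925) = 0.37923.

0.3792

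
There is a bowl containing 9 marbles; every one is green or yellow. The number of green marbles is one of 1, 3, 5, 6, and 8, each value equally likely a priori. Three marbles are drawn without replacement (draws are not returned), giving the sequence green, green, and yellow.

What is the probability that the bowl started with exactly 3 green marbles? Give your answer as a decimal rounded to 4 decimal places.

The likelihood of the observed sequence under each hypothesis: P(data | r = 1) = (1/9)(0/8) = 0; P(data | r = 3) = (3/9)(2/8)(6/7) = 0.071429; P(data | r = 5) = (5/9)(4/8)(4/7) = 0.15873; P(data | r = 6) = (6/9)(5/8)(3/7) = 0.17857; P(data | r = 8) = (8/9)(7/8)(1/7) = 0.11111.
The prior-weighted likelihoods are 1/5 · 0 = 0, 1/5 · 0.071429 = 0.014286, 1/5 · 0.15873 = 0.031746, 1/5 · 0.17857 = 0.035714, 1/5 · 0.11111 = 0.022222; summing to 0.10397.
Therefore the posterior P(r = 3 | data) = (0.014286) / (0.10397) = 0.1374.

0.1374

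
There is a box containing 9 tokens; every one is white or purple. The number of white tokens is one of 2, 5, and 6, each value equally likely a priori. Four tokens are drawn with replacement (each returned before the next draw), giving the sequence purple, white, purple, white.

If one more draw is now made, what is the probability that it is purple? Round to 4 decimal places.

0.4763

The likelihood of the observed sequence under each hypothesis: P(data | r = 2) = (7/9)(2/9)(7/9)(2/9) = 0.029873; P(data | r = 5) = (4/9)(5/9)(4/9)(5/9) = 0.060966; P(data | r = 6) = (3/9)(6/9)(3/9)(6/9) = 0.049383.
Weighting by the prior gives 1/3 · 0.029873 = 0.0099578, 1/3 · 0.060966 = 0.020322, 1/3 · 0.049383 = 0.016461; summing to 0.046741.
The posterior is then P(r = 2 | data) = 0.21304, P(r = 5 | data) = 0.43478, P(r = 6 | data) = 0.35217.
So P(purple next | data) = Σ P(purple next | H) P(H | data) = (7/9)(0.21304) + (4/9)(0.43478) + (1/3)(0.35217) = 0.47633.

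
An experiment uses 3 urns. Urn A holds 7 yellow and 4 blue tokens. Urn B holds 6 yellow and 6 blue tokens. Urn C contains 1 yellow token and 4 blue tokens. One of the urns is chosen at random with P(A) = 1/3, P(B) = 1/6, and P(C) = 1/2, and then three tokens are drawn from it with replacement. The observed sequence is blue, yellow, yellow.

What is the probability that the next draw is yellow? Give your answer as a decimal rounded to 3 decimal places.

For each hypothesis, P(data | H) works out to: P(data | urn A) = (4/11)(7/11)(7/11) = 0.14726; P(data | urn B) = (6/12)(6/12)(6/12) = 0.125; P(data | urn C) = (4/5)(1/5)(1/5) = 0.032.
The prior-weighted likelihoods are 1/3 · 0.14726 = 0.049086, 1/6 · 0.125 = 0.020833, 1/2 · 0.032 = 0.016; with total 0.085919.
The posterior is then P(urn A | data) = 0.5713, P(urn B | data) = 0.24248, P(urn C | data) = 0.18622.
Averaging over the posterior, P(yellow next | data) = (7/11)(0.5713) + (1/2)(0.24248) + (1/5)(0.18622) = 0.52204.

0.522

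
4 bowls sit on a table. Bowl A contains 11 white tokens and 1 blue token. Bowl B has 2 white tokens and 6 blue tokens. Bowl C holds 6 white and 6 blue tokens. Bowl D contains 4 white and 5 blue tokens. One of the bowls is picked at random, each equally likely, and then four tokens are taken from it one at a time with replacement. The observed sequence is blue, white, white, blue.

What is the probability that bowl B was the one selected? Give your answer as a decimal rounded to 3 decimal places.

0.214

Under each hypothesis, the probability of the observed sequence is: P(data | bowl A) = (1/12)(11/12)(11/12)(1/12) = 0.0058353; P(data | bowl B) = (6/8)(2/8)(2/8)(6/8) = 0.035156; P(data | bowl C) = (6/12)(6/12)(6/12)(6/12) = 0.0625; P(data | bowl D) = (5/9)(4/9)(4/9)(5/9) = 0.060966.
Weighting by the prior gives 1/4 · 0.0058353 = 0.0014588, 1/4 · 0.035156 = 0.0087891, 1/4 · 0.0625 = 0.015625, 1/4 · 0.060966 = 0.015242; these sum to 0.041114.
So P(bowl B | data) = (0.0087891) / (0.041114) = 0.21377.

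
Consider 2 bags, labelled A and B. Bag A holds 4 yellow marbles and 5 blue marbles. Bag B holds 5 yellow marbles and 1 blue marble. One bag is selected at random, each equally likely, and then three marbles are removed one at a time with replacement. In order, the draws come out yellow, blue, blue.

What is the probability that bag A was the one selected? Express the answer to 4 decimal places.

Under each hypothesis, the probability of the observed sequence is: P(data | bag A) = (4/9)(5/9)(5/9) = 0.13717; P(data | bag B) = (5/6)(1/6)(1/6) = 0.023148.
Weighting by the prior gives 1/2 · 0.13717 = 0.068587, 1/2 · 0.023148 = 0.011574; these sum to 0.080161.
So P(bag A | data) = (0.068587) / (0.080161) = 0.85561.

0.8556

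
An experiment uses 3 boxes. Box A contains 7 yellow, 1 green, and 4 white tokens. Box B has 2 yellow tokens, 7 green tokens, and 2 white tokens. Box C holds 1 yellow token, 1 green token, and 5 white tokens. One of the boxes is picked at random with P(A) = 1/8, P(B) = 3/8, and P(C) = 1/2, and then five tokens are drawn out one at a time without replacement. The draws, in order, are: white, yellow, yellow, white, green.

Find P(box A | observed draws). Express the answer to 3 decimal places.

The likelihood of the observed sequence under each hypothesis: P(data | box A) = (4/12)(7/11)(6/10)(3/9)(1/8) = 0.005303; P(data | box B) = (2/11)(2/10)(1/9)(1/8)(7/7) = 0.00050505; P(data | box C) = (5/7)(1/6)(0/5) = 0.
The prior-weighted likelihoods are 1/8 · 0.005303 = 0.00066288, 3/8 · 0.00050505 = 0.00018939, 1/2 · 0 = 0; with total 0.00085227.
So P(box A | data) = (0.00066288) / (0.00085227) = 0.77778.

0.778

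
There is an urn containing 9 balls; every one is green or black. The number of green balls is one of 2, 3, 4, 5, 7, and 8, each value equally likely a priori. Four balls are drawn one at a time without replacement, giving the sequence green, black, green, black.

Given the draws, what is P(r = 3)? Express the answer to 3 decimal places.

0.217

The likelihood of the observed sequence under each hypothesis: P(data | r = 2) = (2/9)(7/8)(1/7)(6/6) = 1/36; P(data | r = 3) = (3/9)(6/8)(2/7)(5/6) = 5/84; P(data | r = 4) = (4/9)(5/8)(3/7)(4/6) = 5/63; P(data | r = 5) = (5/9)(4/8)(4/7)(3/6) = 5/63; P(data | r = 7) = (7/9)(2/8)(6/7)(1/6) = 1/36; P(data | r = 8) = (8/9)(1/8)(7/7)(0/6) = 0.
Weighting by the prior gives 1/6 · 1/36 = 1/216, 1/6 · 5/84 = 5/504, 1/6 · 5/63 = 5/378, 1/6 · 5/63 = 5/378, 1/6 · 1/36 = 1/216, 1/6 · 0 = 0; with total 23/504.
By Bayes' rule, P(r = 3 | data) = (5/504) / (23/504) = 5/23.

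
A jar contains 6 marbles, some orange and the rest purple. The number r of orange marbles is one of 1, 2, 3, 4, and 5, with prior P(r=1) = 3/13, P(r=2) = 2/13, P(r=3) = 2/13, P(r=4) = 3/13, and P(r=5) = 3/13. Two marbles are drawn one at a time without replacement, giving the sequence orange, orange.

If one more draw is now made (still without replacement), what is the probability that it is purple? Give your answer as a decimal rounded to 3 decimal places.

The likelihood of the observed sequence under each hypothesis: P(data | r = 1) = (1/6)(0/5) = 0; P(data | r = 2) = (2/6)(1/5) = 1/15; P(data | r = 3) = (3/6)(2/5) = 1/5; P(data | r = 4) = (4/6)(3/5) = 2/5; P(data | r = 5) = (5/6)(4/5) = 2/3.
The prior-weighted likelihoods are 3/13 · 0 = 0, 2/13 · 1/15 = 2/195, 2/13 · 1/5 = 2/65, 3/13 · 2/5 = 6/65, 3/13 · 2/3 = 2/13; summing to 56/195.
Dividing through by the total gives posterior P(r = 1 | data) = 0, P(r = 2 | data) = 1/28, P(r = 3 | data) = 3/28, P(r = 4 | data) = 9/28, P(r = 5 | data) = 15/28.
The predictive probability is P(purple next | data) = (1)(1/28) + (3/4)(3/28) + (1/2)(9/28) + (1/4)(15/28) = 23/56.

0.411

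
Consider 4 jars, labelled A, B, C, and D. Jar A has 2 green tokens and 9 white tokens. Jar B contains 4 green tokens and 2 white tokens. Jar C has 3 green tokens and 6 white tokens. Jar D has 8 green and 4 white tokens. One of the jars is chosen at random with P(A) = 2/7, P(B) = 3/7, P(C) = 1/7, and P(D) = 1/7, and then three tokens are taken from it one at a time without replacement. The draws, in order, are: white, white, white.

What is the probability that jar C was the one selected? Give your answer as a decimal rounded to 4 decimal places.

For each hypothesis, P(data | H) works out to: P(data | jar A) = (9/11)(8/10)(7/9) = 0.50909; P(data | jar B) = (2/6)(1/5)(0/4) = 0; P(data | jar C) = (6/9)(5/8)(4/7) = 0.2381; P(data | jar D) = (4/12)(3/11)(2/10) = 0.018182.
The prior-weighted likelihoods are 2/7 · 0.50909 = 0.14545, 3/7 · 0 = 0, 1/7 · 0.2381 = 0.034014, 1/7 · 0.018182 = 0.0025974; with total 0.18207.
So P(jar C | data) = (0.034014) / (0.18207) = 0.18682.

0.1868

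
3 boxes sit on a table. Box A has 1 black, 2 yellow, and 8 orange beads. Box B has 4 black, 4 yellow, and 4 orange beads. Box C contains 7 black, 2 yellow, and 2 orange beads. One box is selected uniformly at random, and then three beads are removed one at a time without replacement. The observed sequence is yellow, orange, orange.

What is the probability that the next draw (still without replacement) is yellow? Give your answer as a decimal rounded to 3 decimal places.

0.174

Under each hypothesis, the probability of the observed sequence is: P(data | box A) = (2/11)(8/10)(7/9) = 0.11313; P(data | box B) = (4/12)(4/11)(3/10) = 0.036364; P(data | box C) = (2/11)(2/10)(1/9) = 0.0040404.
Multiplying each by its prior: 1/3 · 0.11313 = 0.03771, 1/3 · 0.036364 = 0.012121, 1/3 · 0.0040404 = 0.0013468; with total 0.051178.
The posterior is then P(box A | data) = 0.73684, P(box B | data) = 0.23684, P(box C | data) = 0.026316.
So P(yellow next | data) = Σ P(yellow next | H) P(H | data) = (1/8)(0.73684) + (1/3)(0.23684) + (1/8)(0.026316) = 0.17434.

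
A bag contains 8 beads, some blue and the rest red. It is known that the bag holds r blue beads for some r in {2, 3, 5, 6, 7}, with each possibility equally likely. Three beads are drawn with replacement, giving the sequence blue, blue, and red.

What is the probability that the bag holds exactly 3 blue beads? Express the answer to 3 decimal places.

0.170

Compute the likelihood of the observed sequence for each case: P(data | r = 2) = (2/8)(2/8)(6/8) = 0.046875; P(data | r = 3) = (3/8)(3/8)(5/8) = 0.087891; P(data | r = 5) = (5/8)(5/8)(3/8) = 0.14648; P(data | r = 6) = (6/8)(6/8)(2/8) = 0.14062; P(data | r = 7) = (7/8)(7/8)(1/8) = 0.095703.
Weighting by the prior gives 1/5 · 0.046875 = 0.009375, 1/5 · 0.087891 = 0.017578, 1/5 · 0.14648 = 0.029297, 1/5 · 0.14062 = 0.028125, 1/5 · 0.095703 = 0.019141; summing to 0.10352.
Therefore the posterior P(r = 3 | data) = (0.017578) / (0.10352) = 0.16981.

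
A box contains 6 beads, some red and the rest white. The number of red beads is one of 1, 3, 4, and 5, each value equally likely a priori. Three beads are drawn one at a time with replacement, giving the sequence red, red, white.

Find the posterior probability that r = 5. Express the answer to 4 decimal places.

0.2809

The likelihood of the observed sequence under each hypothesis: P(data | r = 1) = (1/6)(1/6)(5/6) = 5/216; P(data | r = 3) = (3/6)(3/6)(3/6) = 1/8; P(data | r = 4) = (4/6)(4/6)(2/6) = 4/27; P(data | r = 5) = (5/6)(5/6)(1/6) = 25/216.
Weighting by the prior gives 1/4 · 5/216 = 5/864, 1/4 · 1/8 = 1/32, 1/4 · 4/27 = 1/27, 1/4 · 25/216 = 25/864; with total 89/864.
Hence P(r = 5 | data) = (25/864) / (89/864) = 25/89.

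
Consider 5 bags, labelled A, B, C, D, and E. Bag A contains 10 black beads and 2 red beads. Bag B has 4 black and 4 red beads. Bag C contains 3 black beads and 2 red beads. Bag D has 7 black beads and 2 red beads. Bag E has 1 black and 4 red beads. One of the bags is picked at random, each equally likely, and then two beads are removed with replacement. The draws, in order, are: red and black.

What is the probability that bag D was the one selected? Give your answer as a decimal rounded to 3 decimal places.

Under each hypothesis, the probability of the observed sequence is: P(data | bag A) = (2/12)(10/12) = 0.13889; P(data | bag B) = (4/8)(4/8) = 0.25; P(data | bag C) = (2/5)(3/5) = 0.24; P(data | bag D) = (2/9)(7/9) = 0.17284; P(data | bag E) = (4/5)(1/5) = 0.16.
The prior-weighted likelihoods are 1/5 · 0.13889 = 0.027778, 1/5 · 0.25 = 0.05, 1/5 · 0.24 = 0.048, 1/5 · 0.17284 = 0.034568, 1/5 · 0.16 = 0.032; summing to 0.19235.
By Bayes' rule, P(bag D | data) = (0.034568) / (0.19235) = 0.17972.

0.180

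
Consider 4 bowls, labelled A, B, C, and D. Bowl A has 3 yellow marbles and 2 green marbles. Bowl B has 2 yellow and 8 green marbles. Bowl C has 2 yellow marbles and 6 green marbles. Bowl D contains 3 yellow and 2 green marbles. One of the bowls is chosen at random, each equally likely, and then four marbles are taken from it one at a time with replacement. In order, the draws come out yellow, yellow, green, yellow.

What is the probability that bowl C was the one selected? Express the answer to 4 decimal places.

0.0614

The likelihood of the observed sequence under each hypothesis: P(data | bowl A) = (3/5)(3/5)(2/5)(3/5) = 0.0864; P(data | bowl B) = (2/10)(2/10)(8/10)(2/10) = 0.0064; P(data | bowl C) = (2/8)(2/8)(6/8)(2/8) = 0.011719; P(data | bowl D) = (3/5)(3/5)(2/5)(3/5) = 0.0864.
The prior-weighted likelihoods are 1/4 · 0.0864 = 0.0216, 1/4 · 0.0064 = 0.0016, 1/4 · 0.011719 = 0.0029297, 1/4 · 0.0864 = 0.0216; these sum to 0.04773.
Therefore the posterior P(bowl C | data) = (0.0029297) / (0.04773) = 0.061381.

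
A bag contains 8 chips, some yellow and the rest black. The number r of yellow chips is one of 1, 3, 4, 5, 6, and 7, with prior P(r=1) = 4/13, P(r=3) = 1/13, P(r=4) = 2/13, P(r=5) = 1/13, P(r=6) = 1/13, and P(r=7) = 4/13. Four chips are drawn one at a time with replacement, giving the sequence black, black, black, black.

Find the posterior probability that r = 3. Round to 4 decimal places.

Compute the likelihood of the observed sequence for each case: P(data | r = 1) = (7/8)(7/8)(7/8)(7/8) = 0.58618; P(data | r = 3) = (5/8)(5/8)(5/8)(5/8) = 0.15259; P(data | r = 4) = (4/8)(4/8)(4/8)(4/8) = 0.0625; P(data | r = 5) = (3/8)(3/8)(3/8)(3/8) = 0.019775; P(data | r = 6) = (2/8)(2/8)(2/8)(2/8) = 0.0039062; P(data | r = 7) = (1/8)(1/8)(1/8)(1/8) = 0.00024414.
The prior-weighted likelihoods are 4/13 · 0.58618 = 0.18036, 1/13 · 0.15259 = 0.011738, 2/13 · 0.0625 = 0.0096154, 1/13 · 0.019775 = 0.0015212, 1/13 · 0.0039062 = 0.00030048, 4/13 · 0.00024414 = 7.512e-05; these sum to 0.20361.
So P(r = 3 | data) = (0.011738) / (0.20361) = 0.057646.

0.0576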